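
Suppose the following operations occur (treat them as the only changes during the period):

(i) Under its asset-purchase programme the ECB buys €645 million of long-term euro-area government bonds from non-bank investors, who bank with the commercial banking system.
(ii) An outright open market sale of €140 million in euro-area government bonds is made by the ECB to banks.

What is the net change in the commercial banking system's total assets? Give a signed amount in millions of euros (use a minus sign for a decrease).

Asset purchase (from non-banks) €645 million: bank balance sheets expand → +€645M.
OMO sale (to banks) €140 million: just an asset swap on bank balance sheets → 0.
Net: 645 + 0 = +€645 million.

+€645 million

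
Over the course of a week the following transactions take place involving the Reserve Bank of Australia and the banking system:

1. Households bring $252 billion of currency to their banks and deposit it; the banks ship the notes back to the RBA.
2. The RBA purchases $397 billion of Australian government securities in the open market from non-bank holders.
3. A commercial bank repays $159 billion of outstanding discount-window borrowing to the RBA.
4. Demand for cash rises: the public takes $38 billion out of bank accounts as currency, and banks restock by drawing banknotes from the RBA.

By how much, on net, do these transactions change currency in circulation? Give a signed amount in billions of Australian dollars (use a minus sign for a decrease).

RBA balance sheet:
  Assets:      Securities +$397B, Loans to banks −$159B
  Liabilities: Bank reserves +$452B, Currency in circulation −$214B
So the change in currency in circulation is -$214 billion.

-$214 billion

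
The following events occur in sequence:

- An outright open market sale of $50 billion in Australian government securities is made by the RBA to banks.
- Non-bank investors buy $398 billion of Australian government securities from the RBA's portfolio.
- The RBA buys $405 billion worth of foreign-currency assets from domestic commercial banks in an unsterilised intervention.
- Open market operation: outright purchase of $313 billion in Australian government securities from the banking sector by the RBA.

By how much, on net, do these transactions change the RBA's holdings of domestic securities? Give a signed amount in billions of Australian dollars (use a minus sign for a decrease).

-$135 billion

OMO sale (to banks) $50 billion: securities removed from the RBA's portfolio → −$50B.
Asset sale (to non-banks) $398 billion: securities removed from the RBA's portfolio → −$398B.
FX purchase $405 billion: the RBA's securities portfolio is untouched → 0.
OMO purchase (from banks) $313 billion: securities added to the RBA's portfolio → +$313B.
Net: −50 − 398 + 0 + 313 = -$135 billion.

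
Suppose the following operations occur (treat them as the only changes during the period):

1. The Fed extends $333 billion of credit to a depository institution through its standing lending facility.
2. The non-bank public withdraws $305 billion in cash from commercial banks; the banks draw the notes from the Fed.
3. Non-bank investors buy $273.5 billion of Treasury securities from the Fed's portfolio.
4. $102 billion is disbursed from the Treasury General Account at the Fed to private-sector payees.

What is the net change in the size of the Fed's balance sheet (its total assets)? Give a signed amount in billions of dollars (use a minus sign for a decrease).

+$59.5 billion

Fed balance sheet:
  Assets:      Securities −$273.5B, Loans to banks +$333B
  Liabilities: Bank reserves −$143.5B, Currency in circulation +$305B, Government deposits −$102B
Change in total Fed assets = +$59.5 billion.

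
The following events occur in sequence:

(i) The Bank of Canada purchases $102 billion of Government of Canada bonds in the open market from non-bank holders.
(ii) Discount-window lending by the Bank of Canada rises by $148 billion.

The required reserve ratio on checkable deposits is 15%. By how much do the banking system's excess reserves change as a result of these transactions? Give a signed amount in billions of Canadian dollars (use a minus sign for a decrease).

+$234.7 billion

Asset purchase (from non-banks) $102 billion: reserves +$102B, deposits +$102B.
Discount-window loan $148 billion: reserves +$148B, deposits 0.
Totals: Δreserves = +$250B, Δdeposits = +$102B.
Δrequired reserves = 15% × +$102B = +$15.3B.
Δexcess reserves = Δreserves − Δrequired = +$250B − (+$15.3B) = +$234.7 billion.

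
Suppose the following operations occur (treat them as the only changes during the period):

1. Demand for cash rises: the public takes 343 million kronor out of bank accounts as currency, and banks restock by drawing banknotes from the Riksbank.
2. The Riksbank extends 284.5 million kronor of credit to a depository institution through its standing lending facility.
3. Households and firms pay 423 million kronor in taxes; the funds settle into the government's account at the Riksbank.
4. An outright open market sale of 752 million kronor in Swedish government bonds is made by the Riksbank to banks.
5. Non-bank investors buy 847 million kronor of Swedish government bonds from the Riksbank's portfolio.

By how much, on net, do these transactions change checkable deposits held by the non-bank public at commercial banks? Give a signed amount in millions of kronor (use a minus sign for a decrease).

-1613 million

Currency withdrawal 343 million kronor: non-bank counterparties' bank balances fall → −343M.
Discount-window loan 284.5 million kronor: the counterparty is a bank, so public deposits are unchanged → 0.
Government account inflow 423 million kronor: non-bank counterparties' bank balances fall → −423M.
OMO sale (to banks) 752 million kronor: the counterparty is a bank, so public deposits are unchanged → 0.
Asset sale (to non-banks) 847 million kronor: non-bank counterparties' bank balances fall → −847M.
Net: −343 + 0 − 423 + 0 − 847 = -1613 million.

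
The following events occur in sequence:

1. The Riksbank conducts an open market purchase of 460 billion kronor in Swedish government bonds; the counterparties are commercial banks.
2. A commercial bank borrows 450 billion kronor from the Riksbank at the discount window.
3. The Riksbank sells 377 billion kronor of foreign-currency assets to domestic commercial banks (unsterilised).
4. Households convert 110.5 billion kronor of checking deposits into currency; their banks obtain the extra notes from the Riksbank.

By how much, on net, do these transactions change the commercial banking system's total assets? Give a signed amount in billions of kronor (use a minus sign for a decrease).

OMO purchase (from banks) 460 billion kronor: just an asset swap on bank balance sheets → 0.
Discount-window loan 450 billion kronor: bank balance sheets expand → +450B.
FX sale 377 billion kronor: just an asset swap on bank balance sheets → 0.
Currency withdrawal 110.5 billion kronor: bank balance sheets shrink → −110.5B.
Net: 0 + 450 + 0 − 110.5 = +339.5 billion.

+339.5 billion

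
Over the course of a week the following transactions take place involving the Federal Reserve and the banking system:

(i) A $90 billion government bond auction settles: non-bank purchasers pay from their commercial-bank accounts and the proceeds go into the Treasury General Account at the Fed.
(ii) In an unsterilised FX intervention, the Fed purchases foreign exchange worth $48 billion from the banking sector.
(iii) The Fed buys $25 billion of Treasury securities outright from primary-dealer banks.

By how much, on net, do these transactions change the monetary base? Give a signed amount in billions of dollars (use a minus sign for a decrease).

-$17 billion

Government account inflow $90 billion: reserves shift to a non-base liability → −$90B.
FX purchase $48 billion: Fed balance sheet expands → +$48B.
OMO purchase (from banks) $25 billion: Fed balance sheet expands → +$25B.
Net: −90 + 48 + 25 = -$17 billion.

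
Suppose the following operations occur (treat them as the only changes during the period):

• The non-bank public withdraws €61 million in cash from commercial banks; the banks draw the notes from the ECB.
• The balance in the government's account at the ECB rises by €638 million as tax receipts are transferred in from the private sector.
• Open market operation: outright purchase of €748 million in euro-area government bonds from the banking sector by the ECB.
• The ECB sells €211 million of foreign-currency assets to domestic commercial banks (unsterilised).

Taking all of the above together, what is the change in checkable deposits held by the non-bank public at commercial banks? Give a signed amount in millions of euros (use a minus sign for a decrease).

Currency withdrawal €61 million: non-bank counterparties' bank balances fall → −€61M.
Government account inflow €638 million: non-bank counterparties' bank balances fall → −€638M.
OMO purchase (from banks) €748 million: the counterparty is a bank, so public deposits are unchanged → 0.
FX sale €211 million: the counterparty is a bank, so public deposits are unchanged → 0.
Net: −61 − 638 + 0 + 0 = -€699 million.

-€699 million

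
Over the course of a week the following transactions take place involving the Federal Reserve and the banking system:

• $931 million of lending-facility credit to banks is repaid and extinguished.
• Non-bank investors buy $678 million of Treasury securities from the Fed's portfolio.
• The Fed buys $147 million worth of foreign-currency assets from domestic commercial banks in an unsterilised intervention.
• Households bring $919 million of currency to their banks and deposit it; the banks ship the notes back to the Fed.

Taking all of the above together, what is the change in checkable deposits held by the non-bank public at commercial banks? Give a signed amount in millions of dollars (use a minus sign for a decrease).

Fed balance sheet:
  Assets:      Securities −$678M, Loans to banks −$931M, Foreign assets +$147M
  Liabilities: Bank reserves −$543M, Currency in circulation −$919M
Commercial banking system:
  Assets:      Reserves at CB −$543M, Foreign assets −$147M
  Liabilities: Checkable deposits +$241M, Borrowings from CB −$931M
So the change in checkable deposits held by the non-bank public at commercial banks is +$241 million.

+$241 million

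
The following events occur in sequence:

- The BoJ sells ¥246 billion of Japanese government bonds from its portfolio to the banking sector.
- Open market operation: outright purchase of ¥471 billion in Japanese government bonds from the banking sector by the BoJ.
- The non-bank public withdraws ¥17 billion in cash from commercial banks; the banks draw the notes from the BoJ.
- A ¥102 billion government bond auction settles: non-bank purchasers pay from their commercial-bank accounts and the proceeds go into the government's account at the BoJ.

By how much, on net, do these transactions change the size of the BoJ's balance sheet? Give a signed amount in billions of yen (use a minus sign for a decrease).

+¥225 billion

BoJ balance sheet:
  Assets:      Securities +¥225B
  Liabilities: Bank reserves +¥106B, Currency in circulation +¥17B, Government deposits +¥102B
Commercial banking system:
  Assets:      Reserves at CB +¥106B, Securities −¥225B
  Liabilities: Checkable deposits −¥119B
Change in total BoJ assets = +¥225 billion.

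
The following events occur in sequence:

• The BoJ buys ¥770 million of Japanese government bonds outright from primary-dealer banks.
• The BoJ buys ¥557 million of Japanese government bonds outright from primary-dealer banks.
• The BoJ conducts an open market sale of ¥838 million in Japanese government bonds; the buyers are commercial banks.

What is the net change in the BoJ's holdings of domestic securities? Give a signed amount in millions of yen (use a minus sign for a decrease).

BoJ balance sheet:
  Assets:      Securities +¥489M
  Liabilities: Bank reserves +¥489M
So the change in the BoJ's holdings of domestic securities is +¥489 million.

+¥489 million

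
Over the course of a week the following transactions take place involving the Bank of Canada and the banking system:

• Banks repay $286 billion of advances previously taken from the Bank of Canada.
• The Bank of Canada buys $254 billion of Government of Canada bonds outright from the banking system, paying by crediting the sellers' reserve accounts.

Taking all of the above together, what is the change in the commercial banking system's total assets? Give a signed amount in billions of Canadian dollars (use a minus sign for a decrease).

Discount-window repayment $286 billion: bank balance sheets shrink → −$286B.
OMO purchase (from banks) $254 billion: just an asset swap on bank balance sheets → 0.
Net: −286 + 0 = -$286 billion.

-$286 billion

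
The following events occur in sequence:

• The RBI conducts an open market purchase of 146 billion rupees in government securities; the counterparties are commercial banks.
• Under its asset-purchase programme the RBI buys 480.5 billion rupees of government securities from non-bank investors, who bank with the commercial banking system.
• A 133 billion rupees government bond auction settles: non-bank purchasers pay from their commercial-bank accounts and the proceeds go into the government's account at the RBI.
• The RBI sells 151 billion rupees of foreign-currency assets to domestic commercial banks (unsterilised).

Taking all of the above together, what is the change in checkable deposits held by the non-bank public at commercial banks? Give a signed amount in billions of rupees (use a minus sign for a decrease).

+347.5 billion

RBI balance sheet:
  Assets:      Securities +626.5B, Foreign assets −151B
  Liabilities: Bank reserves +342.5B, Government deposits +133B
Commercial banking system:
  Assets:      Reserves at CB +342.5B, Securities −146B, Foreign assets +151B
  Liabilities: Checkable deposits +347.5B
So the change in checkable deposits held by the non-bank public at commercial banks is +347.5 billion.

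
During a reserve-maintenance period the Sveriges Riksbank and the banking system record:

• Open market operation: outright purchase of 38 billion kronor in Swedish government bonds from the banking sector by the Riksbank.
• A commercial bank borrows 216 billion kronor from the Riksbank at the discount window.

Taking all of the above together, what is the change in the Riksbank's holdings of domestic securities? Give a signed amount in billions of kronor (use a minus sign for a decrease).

OMO purchase (from banks) 38 billion kronor: securities added to the Riksbank's portfolio → +38B.
Discount-window loan 216 billion kronor: the Riksbank's securities portfolio is untouched → 0.
Net: 38 + 0 = +38 billion.

+38 billion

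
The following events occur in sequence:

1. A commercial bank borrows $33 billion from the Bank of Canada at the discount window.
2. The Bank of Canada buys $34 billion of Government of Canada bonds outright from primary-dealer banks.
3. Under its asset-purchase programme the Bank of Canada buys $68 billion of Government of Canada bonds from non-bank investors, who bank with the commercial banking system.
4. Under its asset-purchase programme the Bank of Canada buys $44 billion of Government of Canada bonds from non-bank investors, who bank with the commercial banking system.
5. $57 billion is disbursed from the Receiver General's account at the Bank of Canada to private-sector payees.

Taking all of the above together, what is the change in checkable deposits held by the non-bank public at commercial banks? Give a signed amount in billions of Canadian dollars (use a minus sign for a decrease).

+$169 billion

Discount-window loan $33 billion: the counterparty is a bank, so public deposits are unchanged → 0.
OMO purchase (from banks) $34 billion: the counterparty is a bank, so public deposits are unchanged → 0.
Asset purchase (from non-banks) $68 billion: non-bank counterparties' bank balances rise → +$68B.
Asset purchase (from non-banks) $44 billion: non-bank counterparties' bank balances rise → +$44B.
Government spending $57 billion: non-bank counterparties' bank balances rise → +$57B.
Net: 0 + 0 + 68 + 44 + 57 = +$169 billion.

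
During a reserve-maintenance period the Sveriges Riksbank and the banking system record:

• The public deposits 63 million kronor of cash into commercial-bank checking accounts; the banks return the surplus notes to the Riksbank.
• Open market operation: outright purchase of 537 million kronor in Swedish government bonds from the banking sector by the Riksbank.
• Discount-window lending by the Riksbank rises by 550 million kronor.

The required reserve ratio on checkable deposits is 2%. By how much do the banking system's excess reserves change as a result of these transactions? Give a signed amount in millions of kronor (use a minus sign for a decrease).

Currency deposit 63 million kronor: reserves +63M, deposits +63M.
OMO purchase (from banks) 537 million kronor: reserves +537M, deposits 0.
Discount-window loan 550 million kronor: reserves +550M, deposits 0.
Totals: Δreserves = +1150M, Δdeposits = +63M.
Δrequired reserves = 2% × +63M = +1.26M.
Δexcess reserves = Δreserves − Δrequired = +1150M − (+1.26M) = +1148.74 million.

+1148.74 million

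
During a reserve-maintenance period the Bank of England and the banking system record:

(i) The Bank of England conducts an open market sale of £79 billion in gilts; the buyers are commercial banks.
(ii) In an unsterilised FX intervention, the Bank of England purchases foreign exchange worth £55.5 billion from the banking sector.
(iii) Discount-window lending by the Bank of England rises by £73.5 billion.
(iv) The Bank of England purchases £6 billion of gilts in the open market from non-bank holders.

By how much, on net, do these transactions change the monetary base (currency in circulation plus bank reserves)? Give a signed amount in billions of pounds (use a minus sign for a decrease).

+£56 billion

Bank of England balance sheet:
  Assets:      Securities −£73B, Loans to banks +£73.5B, Foreign assets +£55.5B
  Liabilities: Bank reserves +£56B
Monetary base = currency + reserves: 0 + (+£56B) = +£56 billion.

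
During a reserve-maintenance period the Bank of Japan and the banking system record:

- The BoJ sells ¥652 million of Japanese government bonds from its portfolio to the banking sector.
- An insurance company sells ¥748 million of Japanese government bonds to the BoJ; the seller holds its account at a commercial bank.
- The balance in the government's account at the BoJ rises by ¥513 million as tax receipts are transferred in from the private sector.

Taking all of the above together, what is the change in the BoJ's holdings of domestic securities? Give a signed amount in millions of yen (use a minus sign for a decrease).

OMO sale (to banks) ¥652 million: securities removed from the BoJ's portfolio → −¥652M.
Asset purchase (from non-banks) ¥748 million: securities added to the BoJ's portfolio → +¥748M.
Government account inflow ¥513 million: the BoJ's securities portfolio is untouched → 0.
Net: −652 + 748 + 0 = +¥96 million.

+¥96 million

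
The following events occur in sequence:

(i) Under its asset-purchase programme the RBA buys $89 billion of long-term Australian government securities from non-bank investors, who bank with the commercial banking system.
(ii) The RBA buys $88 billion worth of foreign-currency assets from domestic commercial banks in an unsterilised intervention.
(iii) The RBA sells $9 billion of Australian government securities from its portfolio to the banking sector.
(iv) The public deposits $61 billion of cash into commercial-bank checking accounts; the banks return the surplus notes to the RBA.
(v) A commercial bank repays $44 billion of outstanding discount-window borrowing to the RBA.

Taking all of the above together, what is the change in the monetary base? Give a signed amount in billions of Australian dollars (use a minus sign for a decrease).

RBA balance sheet:
  Assets:      Securities +$80B, Loans to banks −$44B, Foreign assets +$88B
  Liabilities: Bank reserves +$185B, Currency in circulation −$61B
Monetary base = currency + reserves: −$61B + (+$185B) = +$124 billion.

+$124 billion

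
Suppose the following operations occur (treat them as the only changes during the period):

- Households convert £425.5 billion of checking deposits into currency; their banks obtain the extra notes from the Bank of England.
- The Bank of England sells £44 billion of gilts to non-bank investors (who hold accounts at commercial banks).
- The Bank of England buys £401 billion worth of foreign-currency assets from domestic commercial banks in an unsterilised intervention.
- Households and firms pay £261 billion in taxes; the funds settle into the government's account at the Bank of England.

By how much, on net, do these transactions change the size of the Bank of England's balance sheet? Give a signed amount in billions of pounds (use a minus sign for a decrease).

Currency withdrawal £425.5 billion: only the composition of liabilities changes → 0.
Asset sale (to non-banks) £44 billion: a Bank of England asset is shed → −£44B.
FX purchase £401 billion: a Bank of England asset is acquired → +£401B.
Government account inflow £261 billion: only the composition of liabilities changes → 0.
Net: 0 − 44 + 401 + 0 = +£357 billion.

+£357 billion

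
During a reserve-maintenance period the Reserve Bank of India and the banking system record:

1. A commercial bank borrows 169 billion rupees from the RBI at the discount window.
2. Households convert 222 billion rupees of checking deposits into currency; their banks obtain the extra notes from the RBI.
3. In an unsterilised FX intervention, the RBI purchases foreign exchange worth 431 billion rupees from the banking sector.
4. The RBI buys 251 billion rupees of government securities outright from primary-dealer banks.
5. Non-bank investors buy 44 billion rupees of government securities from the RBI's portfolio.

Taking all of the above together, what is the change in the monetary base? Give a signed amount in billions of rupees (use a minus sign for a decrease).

+807 billion

RBI balance sheet:
  Assets:      Securities +207B, Loans to banks +169B, Foreign assets +431B
  Liabilities: Bank reserves +585B, Currency in circulation +222B
Commercial banking system:
  Assets:      Reserves at CB +585B, Securities −251B, Foreign assets −431B
  Liabilities: Checkable deposits −266B, Borrowings from CB +169B
Monetary base = currency + reserves: +222B + (+585B) = +807 billion.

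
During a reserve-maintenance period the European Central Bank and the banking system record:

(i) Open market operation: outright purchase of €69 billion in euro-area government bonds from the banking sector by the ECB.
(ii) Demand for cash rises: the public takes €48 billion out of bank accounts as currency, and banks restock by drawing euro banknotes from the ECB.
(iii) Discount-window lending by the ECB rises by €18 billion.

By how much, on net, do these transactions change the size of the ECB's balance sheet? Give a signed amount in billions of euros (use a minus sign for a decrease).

ECB balance sheet:
  Assets:      Securities +€69B, Loans to banks +€18B
  Liabilities: Bank reserves +€39B, Currency in circulation +€48B
Commercial banking system:
  Assets:      Reserves at CB +€39B, Securities −€69B
  Liabilities: Checkable deposits −€48B, Borrowings from CB +€18B
Change in total ECB assets = +€87 billion.

+€87 billion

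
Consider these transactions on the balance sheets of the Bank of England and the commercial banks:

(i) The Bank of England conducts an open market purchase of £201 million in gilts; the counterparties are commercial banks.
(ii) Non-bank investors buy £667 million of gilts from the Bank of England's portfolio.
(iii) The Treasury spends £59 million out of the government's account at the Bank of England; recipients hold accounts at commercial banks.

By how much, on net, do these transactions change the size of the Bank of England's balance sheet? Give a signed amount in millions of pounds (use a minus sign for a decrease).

Bank of England balance sheet:
  Assets:      Securities −£466M
  Liabilities: Bank reserves −£407M, Government deposits −£59M
Commercial banking system:
  Assets:      Reserves at CB −£407M, Securities −£201M
  Liabilities: Checkable deposits −£608M
Change in total Bank of England assets = -£466 million.

-£466 million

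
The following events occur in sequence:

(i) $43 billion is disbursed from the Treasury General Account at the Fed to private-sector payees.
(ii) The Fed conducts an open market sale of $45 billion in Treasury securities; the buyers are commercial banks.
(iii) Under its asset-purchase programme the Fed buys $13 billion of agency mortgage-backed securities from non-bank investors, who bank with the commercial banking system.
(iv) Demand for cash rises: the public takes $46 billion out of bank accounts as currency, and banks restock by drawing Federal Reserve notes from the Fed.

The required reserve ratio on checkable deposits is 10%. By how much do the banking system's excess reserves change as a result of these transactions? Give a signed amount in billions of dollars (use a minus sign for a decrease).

-$36 billion

Government spending $43 billion: reserves +$43B, deposits +$43B.
OMO sale (to banks) $45 billion: reserves −$45B, deposits 0.
Asset purchase (from non-banks) $13 billion: reserves +$13B, deposits +$13B.
Currency withdrawal $46 billion: reserves −$46B, deposits −$46B.
Totals: Δreserves = −$35B, Δdeposits = +$10B.
Δrequired reserves = 10% × +$10B = +$1B.
Δexcess reserves = Δreserves − Δrequired = −$35B − (+$1B) = -$36 billion.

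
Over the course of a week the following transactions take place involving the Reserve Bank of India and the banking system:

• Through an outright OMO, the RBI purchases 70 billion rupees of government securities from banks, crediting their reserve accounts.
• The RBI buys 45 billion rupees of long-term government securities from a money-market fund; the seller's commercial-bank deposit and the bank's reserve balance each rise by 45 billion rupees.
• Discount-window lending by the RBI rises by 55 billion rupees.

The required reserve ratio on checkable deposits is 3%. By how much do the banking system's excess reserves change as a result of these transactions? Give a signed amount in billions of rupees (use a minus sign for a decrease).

OMO purchase (from banks) 70 billion rupees: reserves +70B, deposits 0.
Asset purchase (from non-banks) 45 billion rupees: reserves +45B, deposits +45B.
Discount-window loan 55 billion rupees: reserves +55B, deposits 0.
Totals: Δreserves = +170B, Δdeposits = +45B.
Δrequired reserves = 3% × +45B = +1.35B.
Δexcess reserves = Δreserves − Δrequired = +170B − (+1.35B) = +168.65 billion.

+168.65 billion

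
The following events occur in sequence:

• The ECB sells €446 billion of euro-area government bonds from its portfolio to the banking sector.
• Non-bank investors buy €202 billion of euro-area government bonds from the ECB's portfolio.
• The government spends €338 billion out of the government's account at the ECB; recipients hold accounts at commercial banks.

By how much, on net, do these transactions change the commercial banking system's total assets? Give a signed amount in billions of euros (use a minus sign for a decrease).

+€136 billion

OMO sale (to banks) €446 billion: just an asset swap on bank balance sheets → 0.
Asset sale (to non-banks) €202 billion: bank balance sheets shrink → −€202B.
Government spending €338 billion: bank balance sheets expand → +€338B.
Net: 0 − 202 + 338 = +€136 billion.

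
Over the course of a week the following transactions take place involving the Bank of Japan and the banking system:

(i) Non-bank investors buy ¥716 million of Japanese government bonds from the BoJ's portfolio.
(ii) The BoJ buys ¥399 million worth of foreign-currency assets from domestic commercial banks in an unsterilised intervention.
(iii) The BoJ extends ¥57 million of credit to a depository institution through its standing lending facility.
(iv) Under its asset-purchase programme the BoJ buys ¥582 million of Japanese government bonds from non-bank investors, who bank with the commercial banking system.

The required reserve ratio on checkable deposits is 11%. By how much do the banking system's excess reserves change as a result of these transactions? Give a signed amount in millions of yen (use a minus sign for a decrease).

+¥336.74 million

Asset sale (to non-banks) ¥716 million: reserves −¥716M, deposits −¥716M.
FX purchase ¥399 million: reserves +¥399M, deposits 0.
Discount-window loan ¥57 million: reserves +¥57M, deposits 0.
Asset purchase (from non-banks) ¥582 million: reserves +¥582M, deposits +¥582M.
Totals: Δreserves = +¥322M, Δdeposits = −¥134M.
Δrequired reserves = 11% × −¥134M = −¥14.74M.
Δexcess reserves = Δreserves − Δrequired = +¥322M − (−¥14.74M) = +¥336.74 million.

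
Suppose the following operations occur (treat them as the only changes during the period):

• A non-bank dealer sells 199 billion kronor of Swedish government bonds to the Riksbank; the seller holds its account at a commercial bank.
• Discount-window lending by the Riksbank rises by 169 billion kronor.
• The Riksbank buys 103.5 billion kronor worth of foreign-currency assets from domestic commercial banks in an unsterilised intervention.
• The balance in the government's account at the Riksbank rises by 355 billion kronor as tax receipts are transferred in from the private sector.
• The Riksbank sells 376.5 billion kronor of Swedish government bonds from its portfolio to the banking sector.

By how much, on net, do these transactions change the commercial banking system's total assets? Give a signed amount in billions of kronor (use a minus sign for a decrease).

Asset purchase (from non-banks) 199 billion kronor: bank balance sheets expand → +199B.
Discount-window loan 169 billion kronor: bank balance sheets expand → +169B.
FX purchase 103.5 billion kronor: just an asset swap on bank balance sheets → 0.
Government account inflow 355 billion kronor: bank balance sheets shrink → −355B.
OMO sale (to banks) 376.5 billion kronor: just an asset swap on bank balance sheets → 0.
Net: 199 + 169 + 0 − 355 + 0 = +13 billion.

+13 billion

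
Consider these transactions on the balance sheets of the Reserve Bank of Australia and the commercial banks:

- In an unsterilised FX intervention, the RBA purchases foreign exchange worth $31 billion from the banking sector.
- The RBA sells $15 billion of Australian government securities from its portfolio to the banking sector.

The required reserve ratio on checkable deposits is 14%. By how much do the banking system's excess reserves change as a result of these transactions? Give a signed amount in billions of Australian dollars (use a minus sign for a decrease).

+$16 billion

FX purchase $31 billion: reserves +$31B, deposits 0.
OMO sale (to banks) $15 billion: reserves −$15B, deposits 0.
Totals: Δreserves = +$16B, Δdeposits = 0.
Δrequired reserves = 14% × 0 = 0.
Δexcess reserves = Δreserves − Δrequired = +$16B − (0) = +$16 billion.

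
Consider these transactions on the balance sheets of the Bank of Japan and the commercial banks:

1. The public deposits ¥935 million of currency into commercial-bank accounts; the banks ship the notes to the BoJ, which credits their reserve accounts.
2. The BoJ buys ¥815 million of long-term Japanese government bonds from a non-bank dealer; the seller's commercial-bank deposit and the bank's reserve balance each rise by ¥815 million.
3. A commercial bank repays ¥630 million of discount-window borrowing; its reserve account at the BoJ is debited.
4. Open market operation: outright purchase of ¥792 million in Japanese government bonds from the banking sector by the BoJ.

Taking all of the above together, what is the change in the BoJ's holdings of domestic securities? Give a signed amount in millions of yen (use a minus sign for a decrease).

+¥1607 million

BoJ balance sheet:
  Assets:      Securities +¥1607M, Loans to banks −¥630M
  Liabilities: Bank reserves +¥1912M, Currency in circulation −¥935M
Commercial banking system:
  Assets:      Reserves at CB +¥1912M, Securities −¥792M
  Liabilities: Checkable deposits +¥1750M, Borrowings from CB −¥630M
So the change in the BoJ's holdings of domestic securities is +¥1607 million.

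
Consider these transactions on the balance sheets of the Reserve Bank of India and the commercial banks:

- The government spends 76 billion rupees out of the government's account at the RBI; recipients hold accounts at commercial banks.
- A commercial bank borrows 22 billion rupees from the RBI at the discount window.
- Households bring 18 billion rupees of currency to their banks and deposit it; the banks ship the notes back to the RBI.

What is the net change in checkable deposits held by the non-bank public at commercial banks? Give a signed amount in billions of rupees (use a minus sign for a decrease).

Government spending 76 billion rupees: non-bank counterparties' bank balances rise → +76B.
Discount-window loan 22 billion rupees: the counterparty is a bank, so public deposits are unchanged → 0.
Currency deposit 18 billion rupees: non-bank counterparties' bank balances rise → +18B.
Net: 76 + 0 + 18 = +94 billion.

+94 billion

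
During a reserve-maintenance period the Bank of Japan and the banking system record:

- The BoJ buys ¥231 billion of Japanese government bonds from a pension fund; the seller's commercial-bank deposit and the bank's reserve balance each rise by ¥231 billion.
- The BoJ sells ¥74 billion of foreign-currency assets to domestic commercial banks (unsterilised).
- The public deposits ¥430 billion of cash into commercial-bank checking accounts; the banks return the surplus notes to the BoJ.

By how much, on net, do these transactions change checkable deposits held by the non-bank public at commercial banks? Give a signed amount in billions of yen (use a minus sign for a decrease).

BoJ balance sheet:
  Assets:      Securities +¥231B, Foreign assets −¥74B
  Liabilities: Bank reserves +¥587B, Currency in circulation −¥430B
Commercial banking system:
  Assets:      Reserves at CB +¥587B, Foreign assets +¥74B
  Liabilities: Checkable deposits +¥661B
So the change in checkable deposits held by the non-bank public at commercial banks is +¥661 billion.

+¥661 billion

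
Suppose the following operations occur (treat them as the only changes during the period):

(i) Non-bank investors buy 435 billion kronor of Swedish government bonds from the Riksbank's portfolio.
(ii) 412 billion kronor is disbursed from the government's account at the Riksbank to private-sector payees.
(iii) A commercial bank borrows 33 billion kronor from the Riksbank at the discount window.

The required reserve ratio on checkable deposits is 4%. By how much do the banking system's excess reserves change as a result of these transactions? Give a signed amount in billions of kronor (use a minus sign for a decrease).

+10.92 billion

Asset sale (to non-banks) 435 billion kronor: reserves −435B, deposits −435B.
Government spending 412 billion kronor: reserves +412B, deposits +412B.
Discount-window loan 33 billion kronor: reserves +33B, deposits 0.
Totals: Δreserves = +10B, Δdeposits = −23B.
Δrequired reserves = 4% × −23B = −0.92B.
Δexcess reserves = Δreserves − Δrequired = +10B − (−0.92B) = +10.92 billion.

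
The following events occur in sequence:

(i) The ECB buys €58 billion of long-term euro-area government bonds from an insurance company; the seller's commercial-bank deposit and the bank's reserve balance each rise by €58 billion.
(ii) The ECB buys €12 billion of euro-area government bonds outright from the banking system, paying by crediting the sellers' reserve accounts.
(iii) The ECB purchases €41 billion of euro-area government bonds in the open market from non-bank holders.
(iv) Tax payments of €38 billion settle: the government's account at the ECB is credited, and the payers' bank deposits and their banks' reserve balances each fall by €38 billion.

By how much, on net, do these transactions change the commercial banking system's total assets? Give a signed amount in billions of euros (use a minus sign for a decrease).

+€61 billion

Asset purchase (from non-banks) €58 billion: bank balance sheets expand → +€58B.
OMO purchase (from banks) €12 billion: just an asset swap on bank balance sheets → 0.
Asset purchase (from non-banks) €41 billion: bank balance sheets expand → +€41B.
Government account inflow €38 billion: bank balance sheets shrink → −€38B.
Net: 58 + 0 + 41 − 38 = +€61 billion.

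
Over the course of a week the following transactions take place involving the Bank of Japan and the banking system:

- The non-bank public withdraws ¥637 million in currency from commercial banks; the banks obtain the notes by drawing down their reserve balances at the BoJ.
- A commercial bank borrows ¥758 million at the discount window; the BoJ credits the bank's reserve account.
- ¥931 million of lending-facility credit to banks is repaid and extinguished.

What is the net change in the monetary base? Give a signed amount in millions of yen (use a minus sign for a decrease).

BoJ balance sheet:
  Assets:      Loans to banks −¥173M
  Liabilities: Bank reserves −¥810M, Currency in circulation +¥637M
Commercial banking system:
  Assets:      Reserves at CB −¥810M
  Liabilities: Checkable deposits −¥637M, Borrowings from CB −¥173M
Monetary base = currency + reserves: +¥637M + (−¥810M) = -¥173 million.

-¥173 million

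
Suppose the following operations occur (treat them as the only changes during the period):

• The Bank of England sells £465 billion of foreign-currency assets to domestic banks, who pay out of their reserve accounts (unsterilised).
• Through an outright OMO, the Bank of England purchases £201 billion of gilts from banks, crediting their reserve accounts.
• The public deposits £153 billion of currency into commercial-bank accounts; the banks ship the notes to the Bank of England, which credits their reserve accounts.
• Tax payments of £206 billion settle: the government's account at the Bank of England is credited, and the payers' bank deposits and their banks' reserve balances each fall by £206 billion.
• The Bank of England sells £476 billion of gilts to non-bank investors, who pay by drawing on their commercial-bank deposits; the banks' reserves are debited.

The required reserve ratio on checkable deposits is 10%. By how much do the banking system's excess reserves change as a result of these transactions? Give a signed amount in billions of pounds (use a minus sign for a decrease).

FX sale £465 billion: reserves −£465B, deposits 0.
OMO purchase (from banks) £201 billion: reserves +£201B, deposits 0.
Currency deposit £153 billion: reserves +£153B, deposits +£153B.
Government account inflow £206 billion: reserves −£206B, deposits −£206B.
Asset sale (to non-banks) £476 billion: reserves −£476B, deposits −£476B.
Totals: Δreserves = −£793B, Δdeposits = −£529B.
Δrequired reserves = 10% × −£529B = −£52.9B.
Δexcess reserves = Δreserves − Δrequired = −£793B − (−£52.9B) = -£740.1 billion.

-£740.1 billion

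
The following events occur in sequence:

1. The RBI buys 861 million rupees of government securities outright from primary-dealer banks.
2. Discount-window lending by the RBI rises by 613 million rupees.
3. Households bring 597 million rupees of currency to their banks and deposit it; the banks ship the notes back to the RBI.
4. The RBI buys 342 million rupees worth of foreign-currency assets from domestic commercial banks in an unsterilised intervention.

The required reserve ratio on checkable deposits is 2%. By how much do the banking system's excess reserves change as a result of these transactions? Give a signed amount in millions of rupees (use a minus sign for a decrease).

OMO purchase (from banks) 861 million rupees: reserves +861M, deposits 0.
Discount-window loan 613 million rupees: reserves +613M, deposits 0.
Currency deposit 597 million rupees: reserves +597M, deposits +597M.
FX purchase 342 million rupees: reserves +342M, deposits 0.
Totals: Δreserves = +2413M, Δdeposits = +597M.
Δrequired reserves = 2% × +597M = +11.94M.
Δexcess reserves = Δreserves − Δrequired = +2413M − (+11.94M) = +2401.06 million.

+2401.06 million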